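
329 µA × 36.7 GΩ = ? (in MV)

329 × 10⁻⁶ × 36.7 × 10⁹ = 12074.3 × 10³ V

12.0743 MV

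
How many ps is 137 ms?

milli = 10⁻³, pico = 10⁻¹²; factor is 10⁹.
137 × 10⁹ = 137000000000

137000000000 ps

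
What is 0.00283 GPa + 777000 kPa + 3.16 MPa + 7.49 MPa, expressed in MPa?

In MPa:
  0.00283 GPa = 0.00283 × 10^3 MPa = 2.83
  777000 kPa = 777000 × 10^-3 MPa = 777
  3.16 MPa → 3.16
  7.49 MPa → 7.49
Sum: 2.83 + 777 + 3.16 + 7.49 = 790.48

790.48 MPa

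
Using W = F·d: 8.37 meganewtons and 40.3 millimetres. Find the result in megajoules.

0.337311 megajoules

8.37e6 × 40.3e-3 = 337.311e3 J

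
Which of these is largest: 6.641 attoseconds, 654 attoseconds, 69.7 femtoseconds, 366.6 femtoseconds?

366.6 femtoseconds

6.641 attoseconds = 0.000000000000000006641 seconds
654 attoseconds = 0.000000000000000654 seconds
69.7 femtoseconds = 0.0000000000000697 seconds
366.6 femtoseconds = 0.0000000000003666 seconds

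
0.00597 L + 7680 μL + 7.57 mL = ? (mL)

21.22 mL

In mL:
  0.00597 L = 0.00597e3 mL = 5.97
  7680 μL = 7680e-3 mL = 7.68
  7.57 mL → 7.57
Sum: 5.97 + 7.68 + 7.57 = 21.22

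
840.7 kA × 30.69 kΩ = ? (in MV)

25801.083 MV

840.7 × 10³ × 30.69 × 10³ = 25801.083 × 10⁶ V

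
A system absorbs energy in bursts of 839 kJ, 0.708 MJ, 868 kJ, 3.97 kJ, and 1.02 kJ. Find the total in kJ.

In kJ:
  839 kJ → 839
  0.708 MJ = 0.708 × 10³ kJ = 708
  868 kJ → 868
  3.97 kJ → 3.97
  1.02 kJ → 1.02
Sum: 839 + 708 + 868 + 3.97 + 1.02 = 2419.99

2419.99 kJ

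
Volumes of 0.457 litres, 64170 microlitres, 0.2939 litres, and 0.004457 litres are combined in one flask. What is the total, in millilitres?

819.527 millilitres

In millilitres:
  0.457 litres = 0.457 × 10³ millilitres = 457
  64170 microlitres = 64170 × 10⁻³ millilitres = 64.17
  0.2939 litres = 0.2939 × 10³ millilitres = 293.9
  0.004457 litres = 0.004457 × 10³ millilitres = 4.457
Sum: 457 + 64.17 + 293.9 + 4.457 = 819.527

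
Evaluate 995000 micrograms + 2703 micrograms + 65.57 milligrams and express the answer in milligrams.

In milligrams:
  995000 micrograms = 995000 × 10⁻³ milligrams = 995
  2703 micrograms = 2703 × 10⁻³ milligrams = 2.703
  65.57 milligrams → 65.57
Sum: 995 + 2.703 + 65.57 = 1063.273

1063.273 milligrams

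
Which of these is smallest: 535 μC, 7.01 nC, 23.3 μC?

535 μC = 0.000535 C
7.01 nC = 0.00000000701 C
23.3 μC = 0.0000233 C

7.01 nC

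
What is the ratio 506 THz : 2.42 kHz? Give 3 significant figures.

(506e12) / (2.42e3) = 209.1e9

209000000000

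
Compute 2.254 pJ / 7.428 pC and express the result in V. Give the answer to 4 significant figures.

(2.254 × 10⁻¹²) / (7.428 × 10⁻¹²) = 0.303446 V

0.3034 V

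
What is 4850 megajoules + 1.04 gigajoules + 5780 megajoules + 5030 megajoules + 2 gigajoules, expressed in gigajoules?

18.7 gigajoules

In gigajoules:
  4850 megajoules = 4850 × 10^-3 gigajoules = 4.85
  1.04 gigajoules → 1.04
  5780 megajoules = 5780 × 10^-3 gigajoules = 5.78
  5030 megajoules = 5030 × 10^-3 gigajoules = 5.03
  2 gigajoules → 2
Sum: 4.85 + 1.04 + 5.78 + 5.03 + 2 = 18.7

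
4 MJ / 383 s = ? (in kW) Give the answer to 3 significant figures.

(4 × 10^6) / (383) = 0.010444 × 10^6 W

10.4 kW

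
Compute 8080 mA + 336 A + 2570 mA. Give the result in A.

346.65 A

In A:
  8080 mA = 8080e-3 A = 8.08
  336 A → 336
  2570 mA = 2570e-3 A = 2.57
Sum: 8.08 + 336 + 2.57 = 346.65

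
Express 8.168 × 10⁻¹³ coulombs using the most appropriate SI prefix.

816.8 femtocoulombs

= 816.8 × 10⁻¹⁵ coulombs; 10⁻¹⁵ is femto.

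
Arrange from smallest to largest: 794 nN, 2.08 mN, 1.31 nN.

794 nN = 0.000000794 N
2.08 mN = 0.00208 N
1.31 nN = 0.00000000131 N

1.31 nN < 794 nN < 2.08 mN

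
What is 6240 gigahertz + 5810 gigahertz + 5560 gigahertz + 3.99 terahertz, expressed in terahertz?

In terahertz:
  6240 gigahertz = 6240e-3 terahertz = 6.24
  5810 gigahertz = 5810e-3 terahertz = 5.81
  5560 gigahertz = 5560e-3 terahertz = 5.56
  3.99 terahertz → 3.99
Sum: 6.24 + 5.81 + 5.56 + 3.99 = 21.6

21.6 terahertz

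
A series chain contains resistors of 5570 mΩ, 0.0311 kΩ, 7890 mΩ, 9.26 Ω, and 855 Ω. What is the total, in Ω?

In Ω:
  5570 mΩ = 5570e-3 Ω = 5.57
  0.0311 kΩ = 0.0311e3 Ω = 31.1
  7890 mΩ = 7890e-3 Ω = 7.89
  9.26 Ω → 9.26
  855 Ω → 855
Sum: 5.57 + 31.1 + 7.89 + 9.26 + 855 = 908.82

908.82 Ω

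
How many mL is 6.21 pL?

pico = 1e-12, milli = 1e-3; factor is 1e-9.
6.21 × 1e-9 = 0.00000000621

0.00000000621 mL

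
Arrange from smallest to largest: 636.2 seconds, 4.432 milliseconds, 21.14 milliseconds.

4.432 milliseconds < 21.14 milliseconds < 636.2 seconds

636.2 seconds = 636.2 seconds
4.432 milliseconds = 0.004432 seconds
21.14 milliseconds = 0.02114 seconds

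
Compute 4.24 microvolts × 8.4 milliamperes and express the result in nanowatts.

4.24e-6 × 8.4e-3 = 35.616e-9 W

35.616 nanowatts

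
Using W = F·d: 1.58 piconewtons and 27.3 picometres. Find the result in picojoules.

0.000000000043134 picojoules

1.58 × 10^-12 × 27.3 × 10^-12 = 43.134 × 10^-24 J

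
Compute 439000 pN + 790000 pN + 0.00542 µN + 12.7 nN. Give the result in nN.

1247.12 nN

In nN:
  439000 pN = 439000e-3 nN = 439
  790000 pN = 790000e-3 nN = 790
  0.00542 µN = 0.00542e3 nN = 5.42
  12.7 nN → 12.7
Sum: 439 + 790 + 5.42 + 12.7 = 1247.12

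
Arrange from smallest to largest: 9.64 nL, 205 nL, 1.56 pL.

9.64 nL = 0.00000000964 L
205 nL = 0.000000205 L
1.56 pL = 0.00000000000156 L

1.56 pL < 9.64 nL < 205 nL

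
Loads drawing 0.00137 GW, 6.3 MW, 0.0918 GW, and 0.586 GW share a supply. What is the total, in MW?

In MW:
  0.00137 GW = 0.00137 × 10^3 MW = 1.37
  6.3 MW → 6.3
  0.0918 GW = 0.0918 × 10^3 MW = 91.8
  0.586 GW = 0.586 × 10^3 MW = 586
Sum: 1.37 + 6.3 + 91.8 + 586 = 685.47

685.47 MW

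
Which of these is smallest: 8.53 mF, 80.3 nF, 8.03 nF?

8.53 mF = 0.00853 F
80.3 nF = 0.0000000803 F
8.03 nF = 0.00000000803 F

8.03 nF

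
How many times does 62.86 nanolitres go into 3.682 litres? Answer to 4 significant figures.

(3.682) / (62.86e-9) = 0.058575e9

58570000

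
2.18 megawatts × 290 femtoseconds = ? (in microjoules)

2.18 × 10⁶ × 290 × 10⁻¹⁵ = 632.2 × 10⁻⁹ J

0.6322 microjoules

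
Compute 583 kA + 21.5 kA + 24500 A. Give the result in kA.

629 kA

In kA:
  583 kA → 583
  21.5 kA → 21.5
  24500 A = 24500 × 10^-3 kA = 24.5
Sum: 583 + 21.5 + 24.5 = 629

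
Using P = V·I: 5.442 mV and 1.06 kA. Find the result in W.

5.76852 W

5.442 × 10⁻³ × 1.06 × 10³ = 5.76852 W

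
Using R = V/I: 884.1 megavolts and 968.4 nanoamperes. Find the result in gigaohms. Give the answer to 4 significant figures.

(884.1e6) / (968.4e-9) = 0.912949e15 Ω

912900 gigaohms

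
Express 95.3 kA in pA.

95300000000000000 pA

kilo = 10³, pico = 10⁻¹²; factor is 10¹⁵.
95.3 × 10¹⁵ = 95300000000000000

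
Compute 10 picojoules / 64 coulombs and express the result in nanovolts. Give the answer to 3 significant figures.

0.000156 nanovolts

(10e-12) / (64) = 0.15625e-12 V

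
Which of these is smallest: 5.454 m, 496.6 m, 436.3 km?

5.454 m = 5.454 m
496.6 m = 496.6 m
436.3 km = 436300 m

5.454 m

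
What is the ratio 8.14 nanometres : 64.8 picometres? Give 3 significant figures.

(8.14e-9) / (64.8e-12) = 0.1256e3

126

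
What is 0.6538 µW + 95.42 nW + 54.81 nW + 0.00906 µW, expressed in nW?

813.09 nW

In nW:
  0.6538 µW = 0.6538 × 10^3 nW = 653.8
  95.42 nW → 95.42
  54.81 nW → 54.81
  0.00906 µW = 0.00906 × 10^3 nW = 9.06
Sum: 653.8 + 95.42 + 54.81 + 9.06 = 813.09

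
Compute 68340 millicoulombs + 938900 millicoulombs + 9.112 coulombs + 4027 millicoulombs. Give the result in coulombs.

1020.379 coulombs

In coulombs:
  68340 millicoulombs = 68340e-3 coulombs = 68.34
  938900 millicoulombs = 938900e-3 coulombs = 938.9
  9.112 coulombs → 9.112
  4027 millicoulombs = 4027e-3 coulombs = 4.027
Sum: 68.34 + 938.9 + 9.112 + 4.027 = 1020.379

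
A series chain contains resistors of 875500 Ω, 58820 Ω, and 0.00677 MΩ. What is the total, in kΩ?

In kΩ:
  875500 Ω = 875500 × 10^-3 kΩ = 875.5
  58820 Ω = 58820 × 10^-3 kΩ = 58.82
  0.00677 MΩ = 0.00677 × 10^3 kΩ = 6.77
Sum: 875.5 + 58.82 + 6.77 = 941.09

941.09 kΩ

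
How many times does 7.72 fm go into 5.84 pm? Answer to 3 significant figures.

(5.84e-12) / (7.72e-15) = 0.7565e3

756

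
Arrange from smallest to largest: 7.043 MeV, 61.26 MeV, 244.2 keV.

244.2 keV < 7.043 MeV < 61.26 MeV

7.043 MeV = 7043000 eV
61.26 MeV = 61260000 eV
244.2 keV = 244200 eV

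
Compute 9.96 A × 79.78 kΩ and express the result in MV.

0.7946088 MV

9.96 × 79.78e3 = 794.6088e3 V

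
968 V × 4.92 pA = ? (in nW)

4.76256 nW

968 × 4.92e-12 = 4762.56e-12 W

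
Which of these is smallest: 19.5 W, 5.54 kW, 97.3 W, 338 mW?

19.5 W = 19.5 W
5.54 kW = 5540 W
97.3 W = 97.3 W
338 mW = 0.338 W

338 mW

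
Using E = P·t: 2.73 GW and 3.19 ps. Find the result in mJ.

2.73 × 10⁹ × 3.19 × 10⁻¹² = 8.7087 × 10⁻³ J

8.7087 mJ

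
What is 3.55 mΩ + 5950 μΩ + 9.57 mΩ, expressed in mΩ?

19.07 mΩ

In mΩ:
  3.55 mΩ → 3.55
  5950 μΩ = 5950 × 10⁻³ mΩ = 5.95
  9.57 mΩ → 9.57
Sum: 3.55 + 5.95 + 9.57 = 19.07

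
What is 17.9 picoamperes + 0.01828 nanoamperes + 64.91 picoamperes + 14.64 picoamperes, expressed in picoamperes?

115.73 picoamperes

In picoamperes:
  17.9 picoamperes → 17.9
  0.01828 nanoamperes = 0.01828 × 10³ picoamperes = 18.28
  64.91 picoamperes → 64.91
  14.64 picoamperes → 14.64
Sum: 17.9 + 18.28 + 64.91 + 14.64 = 115.73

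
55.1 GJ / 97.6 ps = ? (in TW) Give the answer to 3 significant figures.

565000000 TW

(55.1 × 10⁹) / (97.6 × 10⁻¹²) = 0.56455 × 10²¹ W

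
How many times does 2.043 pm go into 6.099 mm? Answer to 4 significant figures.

2985000000

(6.099 × 10^-3) / (2.043 × 10^-12) = 2.9853 × 10^9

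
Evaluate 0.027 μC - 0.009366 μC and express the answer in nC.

In nC:
  0.027 μC = 0.027e3 nC = 27
  0.009366 μC = 0.009366e3 nC = 9.366
Difference: 27 - 9.366 = 17.634

17.634 nC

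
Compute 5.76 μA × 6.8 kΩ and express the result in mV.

39.168 mV

5.76e-6 × 6.8e3 = 39.168e-3 V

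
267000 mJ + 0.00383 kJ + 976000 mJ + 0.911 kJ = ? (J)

2157.83 J

In J:
  267000 mJ = 267000 × 10⁻³ J = 267
  0.00383 kJ = 0.00383 × 10³ J = 3.83
  976000 mJ = 976000 × 10⁻³ J = 976
  0.911 kJ = 0.911 × 10³ J = 911
Sum: 267 + 3.83 + 976 + 911 = 2157.83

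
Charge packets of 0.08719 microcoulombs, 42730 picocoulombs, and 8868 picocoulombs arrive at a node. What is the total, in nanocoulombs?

138.788 nanocoulombs

In nanocoulombs:
  0.08719 microcoulombs = 0.08719 × 10^3 nanocoulombs = 87.19
  42730 picocoulombs = 42730 × 10^-3 nanocoulombs = 42.73
  8868 picocoulombs = 8868 × 10^-3 nanocoulombs = 8.868
Sum: 87.19 + 42.73 + 8.868 = 138.788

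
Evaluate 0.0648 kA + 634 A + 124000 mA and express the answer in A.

In A:
  0.0648 kA = 0.0648e3 A = 64.8
  634 A → 634
  124000 mA = 124000e-3 A = 124
Sum: 64.8 + 634 + 124 = 822.8

822.8 A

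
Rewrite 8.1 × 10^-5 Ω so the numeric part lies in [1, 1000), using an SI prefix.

= 81 × 10^-6 Ω; 10^-6 is micro.

81 µΩ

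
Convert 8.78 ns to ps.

8780 ps

nano = 10⁻⁹, pico = 10⁻¹²; factor is 10³.
8.78 × 10³ = 8780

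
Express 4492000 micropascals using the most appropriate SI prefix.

= 4.492 pascals; mantissa already in [1, 1000).

4.492 pascals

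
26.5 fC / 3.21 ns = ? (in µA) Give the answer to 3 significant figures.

(26.5 × 10^-15) / (3.21 × 10^-9) = 8.2555 × 10^-6 A

8.26 µA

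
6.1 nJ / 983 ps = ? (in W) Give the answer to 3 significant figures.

(6.1 × 10^-9) / (983 × 10^-12) = 0.0062055 × 10^3 W

6.21 W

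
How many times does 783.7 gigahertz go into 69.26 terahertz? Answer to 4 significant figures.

88.38

(69.26 × 10^12) / (783.7 × 10^9) = 0.088376 × 10^3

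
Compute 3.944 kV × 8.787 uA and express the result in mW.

3.944 × 10³ × 8.787 × 10⁻⁶ = 34.655928 × 10⁻³ W

34.655928 mW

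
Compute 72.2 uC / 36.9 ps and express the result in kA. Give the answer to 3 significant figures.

(72.2e-6) / (36.9e-12) = 1.9566e6 A

1960 kA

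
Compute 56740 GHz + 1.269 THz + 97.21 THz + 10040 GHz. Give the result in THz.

165.259 THz

In THz:
  56740 GHz = 56740 × 10⁻³ THz = 56.74
  1.269 THz → 1.269
  97.21 THz → 97.21
  10040 GHz = 10040 × 10⁻³ THz = 10.04
Sum: 56.74 + 1.269 + 97.21 + 10.04 = 165.259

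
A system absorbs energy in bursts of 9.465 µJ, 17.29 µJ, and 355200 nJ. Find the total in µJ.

381.955 µJ

In µJ:
  9.465 µJ → 9.465
  17.29 µJ → 17.29
  355200 nJ = 355200e-3 µJ = 355.2
Sum: 9.465 + 17.29 + 355.2 = 381.955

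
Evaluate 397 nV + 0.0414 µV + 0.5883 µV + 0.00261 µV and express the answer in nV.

1029.31 nV

In nV:
  397 nV → 397
  0.0414 µV = 0.0414 × 10³ nV = 41.4
  0.5883 µV = 0.5883 × 10³ nV = 588.3
  0.00261 µV = 0.00261 × 10³ nV = 2.61
Sum: 397 + 41.4 + 588.3 + 2.61 = 1029.31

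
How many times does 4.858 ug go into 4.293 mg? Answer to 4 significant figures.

883.7

(4.293 × 10^-3) / (4.858 × 10^-6) = 0.8837 × 10^3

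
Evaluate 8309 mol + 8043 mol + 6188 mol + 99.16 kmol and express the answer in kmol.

121.7 kmol

In kmol:
  8309 mol = 8309e-3 kmol = 8.309
  8043 mol = 8043e-3 kmol = 8.043
  6188 mol = 6188e-3 kmol = 6.188
  99.16 kmol → 99.16
Sum: 8.309 + 8.043 + 6.188 + 99.16 = 121.7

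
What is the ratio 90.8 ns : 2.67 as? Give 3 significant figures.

34000000000

(90.8 × 10^-9) / (2.67 × 10^-18) = 34.01 × 10^9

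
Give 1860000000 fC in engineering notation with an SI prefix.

= 1.86e-6 C; 1e-6 is micro.

1.86 µC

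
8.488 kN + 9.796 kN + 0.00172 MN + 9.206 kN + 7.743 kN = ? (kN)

36.953 kN

In kN:
  8.488 kN → 8.488
  9.796 kN → 9.796
  0.00172 MN = 0.00172 × 10³ kN = 1.72
  9.206 kN → 9.206
  7.743 kN → 7.743
Sum: 8.488 + 9.796 + 1.72 + 9.206 + 7.743 = 36.953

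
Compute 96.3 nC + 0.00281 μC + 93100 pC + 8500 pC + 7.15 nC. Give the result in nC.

207.86 nC

In nC:
  96.3 nC → 96.3
  0.00281 μC = 0.00281 × 10^3 nC = 2.81
  93100 pC = 93100 × 10^-3 nC = 93.1
  8500 pC = 8500 × 10^-3 nC = 8.5
  7.15 nC → 7.15
Sum: 96.3 + 2.81 + 93.1 + 8.5 + 7.15 = 207.86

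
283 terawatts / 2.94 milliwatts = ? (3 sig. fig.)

(283 × 10^12) / (2.94 × 10^-3) = 96.26 × 10^15

96300000000000000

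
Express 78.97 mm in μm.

78970 μm

milli = 1e-3, micro = 1e-6; factor is 1e3.
78.97 × 1e3 = 78970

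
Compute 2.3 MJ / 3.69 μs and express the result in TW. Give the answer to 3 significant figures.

0.623 TW

(2.3e6) / (3.69e-6) = 0.62331e12 W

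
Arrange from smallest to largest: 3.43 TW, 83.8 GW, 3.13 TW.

83.8 GW < 3.13 TW < 3.43 TW

3.43 TW = 3430000000000 W
83.8 GW = 83800000000 W
3.13 TW = 3130000000000 W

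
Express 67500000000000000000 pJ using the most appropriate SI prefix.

67.5 MJ

= 67.5e6 J; 1e6 is mega.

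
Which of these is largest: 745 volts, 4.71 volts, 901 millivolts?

745 volts = 745 volts
4.71 volts = 4.71 volts
901 millivolts = 0.901 volts

745 volts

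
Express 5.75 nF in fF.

nano = 10^-9, femto = 10^-15; factor is 10^6.
5.75 × 10^6 = 5750000

5750000 fF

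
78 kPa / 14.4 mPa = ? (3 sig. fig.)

(78e3) / (14.4e-3) = 5.417e6

5420000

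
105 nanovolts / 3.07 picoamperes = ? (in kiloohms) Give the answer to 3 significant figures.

34.2 kiloohms

(105 × 10^-9) / (3.07 × 10^-12) = 34.202 × 10^3 Ω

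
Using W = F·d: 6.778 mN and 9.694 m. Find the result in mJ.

6.778e-3 × 9.694 = 65.705932e-3 J

65.705932 mJ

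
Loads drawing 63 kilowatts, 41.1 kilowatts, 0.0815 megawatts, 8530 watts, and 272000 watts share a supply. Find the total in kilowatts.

466.13 kilowatts

In kilowatts:
  63 kilowatts → 63
  41.1 kilowatts → 41.1
  0.0815 megawatts = 0.0815 × 10^3 kilowatts = 81.5
  8530 watts = 8530 × 10^-3 kilowatts = 8.53
  272000 watts = 272000 × 10^-3 kilowatts = 272
Sum: 63 + 41.1 + 81.5 + 8.53 + 272 = 466.13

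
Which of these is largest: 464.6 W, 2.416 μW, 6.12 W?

464.6 W = 464.6 W
2.416 μW = 0.000002416 W
6.12 W = 6.12 W

464.6 W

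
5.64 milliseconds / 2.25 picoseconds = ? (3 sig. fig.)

(5.64e-3) / (2.25e-12) = 2.507e9

2510000000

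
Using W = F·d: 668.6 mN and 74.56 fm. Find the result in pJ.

668.6 × 10^-3 × 74.56 × 10^-15 = 49850.816 × 10^-18 J

0.049850816 pJ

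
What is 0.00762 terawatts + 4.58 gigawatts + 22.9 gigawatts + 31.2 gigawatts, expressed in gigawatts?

In gigawatts:
  0.00762 terawatts = 0.00762 × 10^3 gigawatts = 7.62
  4.58 gigawatts → 4.58
  22.9 gigawatts → 22.9
  31.2 gigawatts → 31.2
Sum: 7.62 + 4.58 + 22.9 + 31.2 = 66.3

66.3 gigawatts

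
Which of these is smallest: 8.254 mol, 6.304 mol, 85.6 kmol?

6.304 mol

8.254 mol = 8.254 mol
6.304 mol = 6.304 mol
85.6 kmol = 85600 mol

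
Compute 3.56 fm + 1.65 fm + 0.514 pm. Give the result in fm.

519.21 fm

In fm:
  3.56 fm → 3.56
  1.65 fm → 1.65
  0.514 pm = 0.514 × 10³ fm = 514
Sum: 3.56 + 1.65 + 514 = 519.21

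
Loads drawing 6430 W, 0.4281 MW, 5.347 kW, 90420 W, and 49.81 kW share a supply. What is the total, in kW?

580.107 kW

In kW:
  6430 W = 6430 × 10⁻³ kW = 6.43
  0.4281 MW = 0.4281 × 10³ kW = 428.1
  5.347 kW → 5.347
  90420 W = 90420 × 10⁻³ kW = 90.42
  49.81 kW → 49.81
Sum: 6.43 + 428.1 + 5.347 + 90.42 + 49.81 = 580.107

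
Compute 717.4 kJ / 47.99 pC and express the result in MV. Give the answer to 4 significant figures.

(717.4 × 10³) / (47.99 × 10⁻¹²) = 14.9489 × 10¹⁵ V

14950000000 MV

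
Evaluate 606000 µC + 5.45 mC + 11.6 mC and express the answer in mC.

623.05 mC

In mC:
  606000 µC = 606000 × 10^-3 mC = 606
  5.45 mC → 5.45
  11.6 mC → 11.6
Sum: 606 + 5.45 + 11.6 = 623.05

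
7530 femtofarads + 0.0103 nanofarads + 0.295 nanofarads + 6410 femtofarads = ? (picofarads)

319.24 picofarads

In picofarads:
  7530 femtofarads = 7530 × 10^-3 picofarads = 7.53
  0.0103 nanofarads = 0.0103 × 10^3 picofarads = 10.3
  0.295 nanofarads = 0.295 × 10^3 picofarads = 295
  6410 femtofarads = 6410 × 10^-3 picofarads = 6.41
Sum: 7.53 + 10.3 + 295 + 6.41 = 319.24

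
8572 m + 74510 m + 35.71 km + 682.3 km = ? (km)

In km:
  8572 m = 8572e-3 km = 8.572
  74510 m = 74510e-3 km = 74.51
  35.71 km → 35.71
  682.3 km → 682.3
Sum: 8.572 + 74.51 + 35.71 + 682.3 = 801.092

801.092 km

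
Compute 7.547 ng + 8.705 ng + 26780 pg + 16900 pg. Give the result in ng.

59.932 ng

In ng:
  7.547 ng → 7.547
  8.705 ng → 8.705
  26780 pg = 26780e-3 ng = 26.78
  16900 pg = 16900e-3 ng = 16.9
Sum: 7.547 + 8.705 + 26.78 + 16.9 = 59.932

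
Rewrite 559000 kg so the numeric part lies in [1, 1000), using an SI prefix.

= 559 × 10⁶ g; 10⁶ is mega.

559 Mg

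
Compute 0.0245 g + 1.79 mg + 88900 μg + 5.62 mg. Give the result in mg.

In mg:
  0.0245 g = 0.0245 × 10³ mg = 24.5
  1.79 mg → 1.79
  88900 μg = 88900 × 10⁻³ mg = 88.9
  5.62 mg → 5.62
Sum: 24.5 + 1.79 + 88.9 + 5.62 = 120.81

120.81 mg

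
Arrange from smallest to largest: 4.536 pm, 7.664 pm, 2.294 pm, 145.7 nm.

2.294 pm < 4.536 pm < 7.664 pm < 145.7 nm

4.536 pm = 0.000000000004536 m
7.664 pm = 0.000000000007664 m
2.294 pm = 0.000000000002294 m
145.7 nm = 0.0000001457 m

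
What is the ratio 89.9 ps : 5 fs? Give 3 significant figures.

(89.9e-12) / (5e-15) = 17.98e3

18000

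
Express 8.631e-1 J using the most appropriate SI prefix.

863.1 mJ

= 863.1e-3 J; 1e-3 is milli.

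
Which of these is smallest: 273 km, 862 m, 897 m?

273 km = 273000 m
862 m = 862 m
897 m = 897 m

862 m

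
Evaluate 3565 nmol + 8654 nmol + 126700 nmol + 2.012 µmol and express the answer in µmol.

In µmol:
  3565 nmol = 3565e-3 µmol = 3.565
  8654 nmol = 8654e-3 µmol = 8.654
  126700 nmol = 126700e-3 µmol = 126.7
  2.012 µmol → 2.012
Sum: 3.565 + 8.654 + 126.7 + 2.012 = 140.931

140.931 µmol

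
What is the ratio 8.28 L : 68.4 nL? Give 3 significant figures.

(8.28) / (68.4 × 10^-9) = 0.1211 × 10^9

121000000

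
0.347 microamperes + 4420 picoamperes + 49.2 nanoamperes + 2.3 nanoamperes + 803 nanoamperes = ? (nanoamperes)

1205.92 nanoamperes

In nanoamperes:
  0.347 microamperes = 0.347 × 10^3 nanoamperes = 347
  4420 picoamperes = 4420 × 10^-3 nanoamperes = 4.42
  49.2 nanoamperes → 49.2
  2.3 nanoamperes → 2.3
  803 nanoamperes → 803
Sum: 347 + 4.42 + 49.2 + 2.3 + 803 = 1205.92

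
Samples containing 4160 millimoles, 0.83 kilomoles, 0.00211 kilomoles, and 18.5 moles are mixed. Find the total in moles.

854.77 moles

In moles:
  4160 millimoles = 4160 × 10⁻³ moles = 4.16
  0.83 kilomoles = 0.83 × 10³ moles = 830
  0.00211 kilomoles = 0.00211 × 10³ moles = 2.11
  18.5 moles → 18.5
Sum: 4.16 + 830 + 2.11 + 18.5 = 854.77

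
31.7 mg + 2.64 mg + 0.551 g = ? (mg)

585.34 mg

In mg:
  31.7 mg → 31.7
  2.64 mg → 2.64
  0.551 g = 0.551e3 mg = 551
Sum: 31.7 + 2.64 + 551 = 585.34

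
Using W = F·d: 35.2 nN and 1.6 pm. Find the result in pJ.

35.2 × 10^-9 × 1.6 × 10^-12 = 56.32 × 10^-21 J

0.00000005632 pJ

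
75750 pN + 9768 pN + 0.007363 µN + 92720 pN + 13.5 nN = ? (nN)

In nN:
  75750 pN = 75750e-3 nN = 75.75
  9768 pN = 9768e-3 nN = 9.768
  0.007363 µN = 0.007363e3 nN = 7.363
  92720 pN = 92720e-3 nN = 92.72
  13.5 nN → 13.5
Sum: 75.75 + 9.768 + 7.363 + 92.72 + 13.5 = 199.101

199.101 nN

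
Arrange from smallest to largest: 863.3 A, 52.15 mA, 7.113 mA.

7.113 mA < 52.15 mA < 863.3 A

863.3 A = 863.3 A
52.15 mA = 0.05215 A
7.113 mA = 0.007113 A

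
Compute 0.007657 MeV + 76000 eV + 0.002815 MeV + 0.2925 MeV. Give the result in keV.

In keV:
  0.007657 MeV = 0.007657e3 keV = 7.657
  76000 eV = 76000e-3 keV = 76
  0.002815 MeV = 0.002815e3 keV = 2.815
  0.2925 MeV = 0.2925e3 keV = 292.5
Sum: 7.657 + 76 + 2.815 + 292.5 = 378.972

378.972 keV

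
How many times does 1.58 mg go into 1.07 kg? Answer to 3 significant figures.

677000

(1.07 × 10³) / (1.58 × 10⁻³) = 0.6772 × 10⁶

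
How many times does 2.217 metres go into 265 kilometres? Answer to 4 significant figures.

119500

(265e3) / (2.217) = 119.53e3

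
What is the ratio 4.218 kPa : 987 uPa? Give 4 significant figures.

4274000

(4.218e3) / (987e-6) = 0.0042736e9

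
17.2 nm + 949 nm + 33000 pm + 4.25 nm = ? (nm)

1003.45 nm

In nm:
  17.2 nm → 17.2
  949 nm → 949
  33000 pm = 33000 × 10⁻³ nm = 33
  4.25 nm → 4.25
Sum: 17.2 + 949 + 33 + 4.25 = 1003.45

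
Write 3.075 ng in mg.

nano = 1e-9, milli = 1e-3; factor is 1e-6.
3.075 × 1e-6 = 0.000003075

0.000003075 mg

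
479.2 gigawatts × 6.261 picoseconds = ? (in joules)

479.2e9 × 6.261e-12 = 3000.2712e-3 J

3.0002712 joules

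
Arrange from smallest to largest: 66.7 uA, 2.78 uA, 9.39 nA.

66.7 uA = 0.0000667 A
2.78 uA = 0.00000278 A
9.39 nA = 0.00000000939 A

9.39 nA < 2.78 uA < 66.7 uA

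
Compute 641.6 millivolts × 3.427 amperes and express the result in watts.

641.6e-3 × 3.427 = 2198.7632e-3 W

2.1987632 watts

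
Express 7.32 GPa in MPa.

7320 MPa

giga = 10⁹, mega = 10⁶; factor is 10³.
7.32 × 10³ = 7320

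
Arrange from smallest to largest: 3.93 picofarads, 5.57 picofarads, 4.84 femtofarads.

3.93 picofarads = 0.00000000000393 farads
5.57 picofarads = 0.00000000000557 farads
4.84 femtofarads = 0.00000000000000484 farads

4.84 femtofarads < 3.93 picofarads < 5.57 picofarads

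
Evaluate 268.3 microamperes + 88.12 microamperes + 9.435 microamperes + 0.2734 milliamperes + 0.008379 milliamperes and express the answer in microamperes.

In microamperes:
  268.3 microamperes → 268.3
  88.12 microamperes → 88.12
  9.435 microamperes → 9.435
  0.2734 milliamperes = 0.2734e3 microamperes = 273.4
  0.008379 milliamperes = 0.008379e3 microamperes = 8.379
Sum: 268.3 + 88.12 + 9.435 + 273.4 + 8.379 = 647.634

647.634 microamperes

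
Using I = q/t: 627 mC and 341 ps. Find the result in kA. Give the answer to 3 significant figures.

(627 × 10⁻³) / (341 × 10⁻¹²) = 1.8387 × 10⁹ A

1840000 kA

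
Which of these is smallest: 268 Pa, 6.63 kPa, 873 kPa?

268 Pa

268 Pa = 268 Pa
6.63 kPa = 6630 Pa
873 kPa = 873000 Pa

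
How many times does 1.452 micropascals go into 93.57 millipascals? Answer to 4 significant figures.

64440

(93.57e-3) / (1.452e-6) = 64.442e3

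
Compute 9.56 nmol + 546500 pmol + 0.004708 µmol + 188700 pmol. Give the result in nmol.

749.468 nmol

In nmol:
  9.56 nmol → 9.56
  546500 pmol = 546500 × 10⁻³ nmol = 546.5
  0.004708 µmol = 0.004708 × 10³ nmol = 4.708
  188700 pmol = 188700 × 10⁻³ nmol = 188.7
Sum: 9.56 + 546.5 + 4.708 + 188.7 = 749.468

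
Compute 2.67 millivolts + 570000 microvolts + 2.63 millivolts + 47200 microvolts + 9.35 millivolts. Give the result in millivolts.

In millivolts:
  2.67 millivolts → 2.67
  570000 microvolts = 570000e-3 millivolts = 570
  2.63 millivolts → 2.63
  47200 microvolts = 47200e-3 millivolts = 47.2
  9.35 millivolts → 9.35
Sum: 2.67 + 570 + 2.63 + 47.2 + 9.35 = 631.85

631.85 millivolts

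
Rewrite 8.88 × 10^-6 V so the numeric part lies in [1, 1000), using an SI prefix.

= 8.88 × 10^-6 V; 10^-6 is micro.

8.88 μV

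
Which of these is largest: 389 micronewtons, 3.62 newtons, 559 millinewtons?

389 micronewtons = 0.000389 newtons
3.62 newtons = 3.62 newtons
559 millinewtons = 0.559 newtons

3.62 newtons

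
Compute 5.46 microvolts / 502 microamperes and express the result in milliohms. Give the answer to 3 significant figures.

(5.46e-6) / (502e-6) = 0.010876 Ω

10.9 milliohms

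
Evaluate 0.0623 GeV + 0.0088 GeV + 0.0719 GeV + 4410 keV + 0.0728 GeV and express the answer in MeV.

220.21 MeV

In MeV:
  0.0623 GeV = 0.0623e3 MeV = 62.3
  0.0088 GeV = 0.0088e3 MeV = 8.8
  0.0719 GeV = 0.0719e3 MeV = 71.9
  4410 keV = 4410e-3 MeV = 4.41
  0.0728 GeV = 0.0728e3 MeV = 72.8
Sum: 62.3 + 8.8 + 71.9 + 4.41 + 72.8 = 220.21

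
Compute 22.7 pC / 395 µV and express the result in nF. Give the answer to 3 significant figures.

(22.7e-12) / (395e-6) = 0.057468e-6 F

57.5 nF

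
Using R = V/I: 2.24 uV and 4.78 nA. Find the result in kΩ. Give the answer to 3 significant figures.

0.469 kΩ

(2.24e-6) / (4.78e-9) = 0.46862e3 Ω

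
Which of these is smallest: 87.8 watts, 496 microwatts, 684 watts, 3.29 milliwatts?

496 microwatts

87.8 watts = 87.8 watts
496 microwatts = 0.000496 watts
684 watts = 684 watts
3.29 milliwatts = 0.00329 watts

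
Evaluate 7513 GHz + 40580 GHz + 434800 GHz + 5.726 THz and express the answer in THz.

In THz:
  7513 GHz = 7513e-3 THz = 7.513
  40580 GHz = 40580e-3 THz = 40.58
  434800 GHz = 434800e-3 THz = 434.8
  5.726 THz → 5.726
Sum: 7.513 + 40.58 + 434.8 + 5.726 = 488.619

488.619 THz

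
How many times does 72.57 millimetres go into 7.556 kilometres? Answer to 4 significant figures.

104100

(7.556 × 10³) / (72.57 × 10⁻³) = 0.10412 × 10⁶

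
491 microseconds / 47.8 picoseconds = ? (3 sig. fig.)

(491e-6) / (47.8e-12) = 10.27e6

10300000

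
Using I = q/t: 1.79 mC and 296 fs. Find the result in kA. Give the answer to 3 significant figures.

(1.79 × 10⁻³) / (296 × 10⁻¹⁵) = 0.0060473 × 10¹² A

6050000 kA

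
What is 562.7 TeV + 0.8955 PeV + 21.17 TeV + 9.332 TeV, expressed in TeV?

In TeV:
  562.7 TeV → 562.7
  0.8955 PeV = 0.8955e3 TeV = 895.5
  21.17 TeV → 21.17
  9.332 TeV → 9.332
Sum: 562.7 + 895.5 + 21.17 + 9.332 = 1488.702

1488.702 TeV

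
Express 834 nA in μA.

0.834 μA

nano = 10⁻⁹, micro = 10⁻⁶; factor is 10⁻³.
834 × 10⁻³ = 0.834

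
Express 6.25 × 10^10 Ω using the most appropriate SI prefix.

= 62.5 × 10^9 Ω; 10^9 is giga.

62.5 GΩ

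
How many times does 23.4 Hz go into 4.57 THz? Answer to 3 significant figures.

(4.57 × 10^12) / (23.4) = 0.1953 × 10^12

195000000000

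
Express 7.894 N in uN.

(no prefix) = 1e0, micro = 1e-6; factor is 1e6.
7.894 × 1e6 = 7894000

7894000 uN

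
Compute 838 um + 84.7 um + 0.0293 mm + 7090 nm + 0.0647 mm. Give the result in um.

1023.79 um

In um:
  838 um → 838
  84.7 um → 84.7
  0.0293 mm = 0.0293 × 10³ um = 29.3
  7090 nm = 7090 × 10⁻³ um = 7.09
  0.0647 mm = 0.0647 × 10³ um = 64.7
Sum: 838 + 84.7 + 29.3 + 7.09 + 64.7 = 1023.79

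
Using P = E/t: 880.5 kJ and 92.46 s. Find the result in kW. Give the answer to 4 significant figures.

9.523 kW

(880.5e3) / (92.46) = 9.52304e3 W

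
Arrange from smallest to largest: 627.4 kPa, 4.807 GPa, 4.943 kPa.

4.943 kPa < 627.4 kPa < 4.807 GPa

627.4 kPa = 627400 Pa
4.807 GPa = 4807000000 Pa
4.943 kPa = 4943 Pa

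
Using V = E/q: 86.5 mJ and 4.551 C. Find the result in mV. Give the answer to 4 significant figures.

19.01 mV

(86.5 × 10⁻³) / (4.551) = 19.0068 × 10⁻³ V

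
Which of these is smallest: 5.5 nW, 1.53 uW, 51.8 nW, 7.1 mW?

5.5 nW

5.5 nW = 0.0000000055 W
1.53 uW = 0.00000153 W
51.8 nW = 0.0000000518 W
7.1 mW = 0.0071 W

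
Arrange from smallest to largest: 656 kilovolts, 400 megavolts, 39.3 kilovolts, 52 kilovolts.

656 kilovolts = 656000 volts
400 megavolts = 400000000 volts
39.3 kilovolts = 39300 volts
52 kilovolts = 52000 volts

39.3 kilovolts < 52 kilovolts < 656 kilovolts < 400 megavolts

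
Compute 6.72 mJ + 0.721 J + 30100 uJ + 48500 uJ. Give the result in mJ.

In mJ:
  6.72 mJ → 6.72
  0.721 J = 0.721 × 10³ mJ = 721
  30100 uJ = 30100 × 10⁻³ mJ = 30.1
  48500 uJ = 48500 × 10⁻³ mJ = 48.5
Sum: 6.72 + 721 + 30.1 + 48.5 = 806.32

806.32 mJ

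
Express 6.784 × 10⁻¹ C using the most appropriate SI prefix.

678.4 mC

= 678.4 × 10⁻³ C; 10⁻³ is milli.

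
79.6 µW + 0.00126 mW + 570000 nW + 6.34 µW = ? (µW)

657.2 µW

In µW:
  79.6 µW → 79.6
  0.00126 mW = 0.00126e3 µW = 1.26
  570000 nW = 570000e-3 µW = 570
  6.34 µW → 6.34
Sum: 79.6 + 1.26 + 570 + 6.34 = 657.2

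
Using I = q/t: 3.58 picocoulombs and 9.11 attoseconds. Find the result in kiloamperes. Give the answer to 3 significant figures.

(3.58e-12) / (9.11e-18) = 0.39297e6 A

393 kiloamperes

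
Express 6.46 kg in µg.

6460000000 µg

kilo = 1e3, micro = 1e-6; factor is 1e9.
6.46 × 1e9 = 6460000000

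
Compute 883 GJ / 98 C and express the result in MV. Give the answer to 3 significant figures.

(883e9) / (98) = 9.0102e9 V

9010 MV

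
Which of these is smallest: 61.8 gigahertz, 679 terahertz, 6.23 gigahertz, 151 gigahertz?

61.8 gigahertz = 61800000000 hertz
679 terahertz = 679000000000000 hertz
6.23 gigahertz = 6230000000 hertz
151 gigahertz = 151000000000 hertz

6.23 gigahertz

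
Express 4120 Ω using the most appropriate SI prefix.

= 4.12e3 Ω; 1e3 is kilo.

4.12 kΩ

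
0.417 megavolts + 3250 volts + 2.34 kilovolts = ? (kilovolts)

In kilovolts:
  0.417 megavolts = 0.417e3 kilovolts = 417
  3250 volts = 3250e-3 kilovolts = 3.25
  2.34 kilovolts → 2.34
Sum: 417 + 3.25 + 2.34 = 422.59

422.59 kilovolts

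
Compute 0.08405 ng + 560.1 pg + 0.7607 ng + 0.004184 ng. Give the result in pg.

In pg:
  0.08405 ng = 0.08405 × 10³ pg = 84.05
  560.1 pg → 560.1
  0.7607 ng = 0.7607 × 10³ pg = 760.7
  0.004184 ng = 0.004184 × 10³ pg = 4.184
Sum: 84.05 + 560.1 + 760.7 + 4.184 = 1409.034

1409.034 pg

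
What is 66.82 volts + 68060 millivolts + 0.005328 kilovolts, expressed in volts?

140.208 volts

In volts:
  66.82 volts → 66.82
  68060 millivolts = 68060 × 10^-3 volts = 68.06
  0.005328 kilovolts = 0.005328 × 10^3 volts = 5.328
Sum: 66.82 + 68.06 + 5.328 = 140.208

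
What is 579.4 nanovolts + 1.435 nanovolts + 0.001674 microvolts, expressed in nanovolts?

582.509 nanovolts

In nanovolts:
  579.4 nanovolts → 579.4
  1.435 nanovolts → 1.435
  0.001674 microvolts = 0.001674e3 nanovolts = 1.674
Sum: 579.4 + 1.435 + 1.674 = 582.509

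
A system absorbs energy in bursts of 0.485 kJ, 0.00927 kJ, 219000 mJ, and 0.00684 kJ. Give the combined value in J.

In J:
  0.485 kJ = 0.485 × 10³ J = 485
  0.00927 kJ = 0.00927 × 10³ J = 9.27
  219000 mJ = 219000 × 10⁻³ J = 219
  0.00684 kJ = 0.00684 × 10³ J = 6.84
Sum: 485 + 9.27 + 219 + 6.84 = 720.11

720.11 J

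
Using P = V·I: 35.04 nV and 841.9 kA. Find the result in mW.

29.500176 mW

35.04 × 10^-9 × 841.9 × 10^3 = 29500.176 × 10^-6 W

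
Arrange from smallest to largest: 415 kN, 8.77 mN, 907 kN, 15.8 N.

8.77 mN < 15.8 N < 415 kN < 907 kN

415 kN = 415000 N
8.77 mN = 0.00877 N
907 kN = 907000 N
15.8 N = 15.8 N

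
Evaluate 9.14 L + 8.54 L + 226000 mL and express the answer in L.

243.68 L

In L:
  9.14 L → 9.14
  8.54 L → 8.54
  226000 mL = 226000 × 10^-3 L = 226
Sum: 9.14 + 8.54 + 226 = 243.68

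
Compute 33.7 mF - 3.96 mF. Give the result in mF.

In mF:
  33.7 mF → 33.7
  3.96 mF → 3.96
Difference: 33.7 - 3.96 = 29.74

29.74 mF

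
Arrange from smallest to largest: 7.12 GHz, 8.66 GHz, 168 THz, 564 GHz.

7.12 GHz = 7120000000 Hz
8.66 GHz = 8660000000 Hz
168 THz = 168000000000000 Hz
564 GHz = 564000000000 Hz

7.12 GHz < 8.66 GHz < 564 GHz < 168 THz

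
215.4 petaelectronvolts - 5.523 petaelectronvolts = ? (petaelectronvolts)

In petaelectronvolts:
  215.4 petaelectronvolts → 215.4
  5.523 petaelectronvolts → 5.523
Difference: 215.4 - 5.523 = 209.877

209.877 petaelectronvolts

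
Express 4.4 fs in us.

0.0000000044 us

femto = 10⁻¹⁵, micro = 10⁻⁶; factor is 10⁻⁹.
4.4 × 10⁻⁹ = 0.0000000044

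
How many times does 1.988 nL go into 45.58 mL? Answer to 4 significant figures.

(45.58e-3) / (1.988e-9) = 22.928e6

22930000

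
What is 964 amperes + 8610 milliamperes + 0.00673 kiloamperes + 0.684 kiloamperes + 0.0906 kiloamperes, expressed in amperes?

1753.94 amperes

In amperes:
  964 amperes → 964
  8610 milliamperes = 8610 × 10⁻³ amperes = 8.61
  0.00673 kiloamperes = 0.00673 × 10³ amperes = 6.73
  0.684 kiloamperes = 0.684 × 10³ amperes = 684
  0.0906 kiloamperes = 0.0906 × 10³ amperes = 90.6
Sum: 964 + 8.61 + 6.73 + 684 + 90.6 = 1753.94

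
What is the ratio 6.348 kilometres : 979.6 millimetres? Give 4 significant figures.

6480

(6.348e3) / (979.6e-3) = 0.0064802e6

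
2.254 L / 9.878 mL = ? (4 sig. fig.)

(2.254) / (9.878 × 10^-3) = 0.22818 × 10^3

228.2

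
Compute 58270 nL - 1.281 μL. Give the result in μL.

56.989 μL

In μL:
  58270 nL = 58270e-3 μL = 58.27
  1.281 μL → 1.281
Difference: 58.27 - 1.281 = 56.989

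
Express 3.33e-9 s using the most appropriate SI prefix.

= 3.33e-9 s; 1e-9 is nano.

3.33 ns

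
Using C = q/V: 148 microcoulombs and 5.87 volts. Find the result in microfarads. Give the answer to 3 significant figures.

(148e-6) / (5.87) = 25.213e-6 F

25.2 microfarads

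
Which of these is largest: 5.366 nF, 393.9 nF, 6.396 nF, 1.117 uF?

5.366 nF = 0.000000005366 F
393.9 nF = 0.0000003939 F
6.396 nF = 0.000000006396 F
1.117 uF = 0.000001117 F

1.117 uF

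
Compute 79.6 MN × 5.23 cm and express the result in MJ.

4.16308 MJ

79.6e6 × 5.23e-2 = 416.308e4 J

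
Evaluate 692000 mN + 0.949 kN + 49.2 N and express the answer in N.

In N:
  692000 mN = 692000 × 10⁻³ N = 692
  0.949 kN = 0.949 × 10³ N = 949
  49.2 N → 49.2
Sum: 692 + 949 + 49.2 = 1690.2

1690.2 N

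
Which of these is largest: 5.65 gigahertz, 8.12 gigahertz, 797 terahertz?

5.65 gigahertz = 5650000000 hertz
8.12 gigahertz = 8120000000 hertz
797 terahertz = 797000000000000 hertz

797 terahertz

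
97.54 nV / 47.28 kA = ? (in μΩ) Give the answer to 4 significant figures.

(97.54 × 10⁻⁹) / (47.28 × 10³) = 2.06303 × 10⁻¹² Ω

0.000002063 μΩ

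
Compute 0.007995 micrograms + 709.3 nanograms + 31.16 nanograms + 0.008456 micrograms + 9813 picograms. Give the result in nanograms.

766.724 nanograms

In nanograms:
  0.007995 micrograms = 0.007995 × 10^3 nanograms = 7.995
  709.3 nanograms → 709.3
  31.16 nanograms → 31.16
  0.008456 micrograms = 0.008456 × 10^3 nanograms = 8.456
  9813 picograms = 9813 × 10^-3 nanograms = 9.813
Sum: 7.995 + 709.3 + 31.16 + 8.456 + 9.813 = 766.724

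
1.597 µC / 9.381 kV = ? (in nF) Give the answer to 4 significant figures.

(1.597 × 10⁻⁶) / (9.381 × 10³) = 0.170238 × 10⁻⁹ F

0.1702 nF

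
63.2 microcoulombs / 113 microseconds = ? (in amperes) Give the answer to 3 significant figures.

(63.2 × 10⁻⁶) / (113 × 10⁻⁶) = 0.55929 A

0.559 amperes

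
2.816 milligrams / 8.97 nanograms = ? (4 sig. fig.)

313900

(2.816 × 10^-3) / (8.97 × 10^-9) = 0.31394 × 10^6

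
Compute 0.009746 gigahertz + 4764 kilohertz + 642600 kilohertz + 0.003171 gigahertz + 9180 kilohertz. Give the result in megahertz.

669.461 megahertz

In megahertz:
  0.009746 gigahertz = 0.009746 × 10^3 megahertz = 9.746
  4764 kilohertz = 4764 × 10^-3 megahertz = 4.764
  642600 kilohertz = 642600 × 10^-3 megahertz = 642.6
  0.003171 gigahertz = 0.003171 × 10^3 megahertz = 3.171
  9180 kilohertz = 9180 × 10^-3 megahertz = 9.18
Sum: 9.746 + 4.764 + 642.6 + 3.171 + 9.18 = 669.461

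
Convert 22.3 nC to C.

nano = 10^-9, (no prefix) = 10^0; factor is 10^-9.
22.3 × 10^-9 = 0.0000000223

0.0000000223 C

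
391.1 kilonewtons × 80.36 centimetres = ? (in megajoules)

391.1 × 10^3 × 80.36 × 10^-2 = 31428.796 × 10^1 J

0.31428796 megajoules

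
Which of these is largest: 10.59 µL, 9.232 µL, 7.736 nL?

10.59 µL

10.59 µL = 0.00001059 L
9.232 µL = 0.000009232 L
7.736 nL = 0.000000007736 L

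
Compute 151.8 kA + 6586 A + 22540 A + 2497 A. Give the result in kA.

In kA:
  151.8 kA → 151.8
  6586 A = 6586 × 10⁻³ kA = 6.586
  22540 A = 22540 × 10⁻³ kA = 22.54
  2497 A = 2497 × 10⁻³ kA = 2.497
Sum: 151.8 + 6.586 + 22.54 + 2.497 = 183.423

183.423 kA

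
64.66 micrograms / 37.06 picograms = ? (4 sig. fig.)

(64.66 × 10^-6) / (37.06 × 10^-12) = 1.7447 × 10^6

1745000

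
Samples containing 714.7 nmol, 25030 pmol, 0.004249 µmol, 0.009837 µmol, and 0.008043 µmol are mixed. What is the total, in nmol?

In nmol:
  714.7 nmol → 714.7
  25030 pmol = 25030e-3 nmol = 25.03
  0.004249 µmol = 0.004249e3 nmol = 4.249
  0.009837 µmol = 0.009837e3 nmol = 9.837
  0.008043 µmol = 0.008043e3 nmol = 8.043
Sum: 714.7 + 25.03 + 4.249 + 9.837 + 8.043 = 761.859

761.859 nmol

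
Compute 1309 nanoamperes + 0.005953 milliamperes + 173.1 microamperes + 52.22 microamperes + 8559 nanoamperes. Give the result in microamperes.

241.141 microamperes

In microamperes:
  1309 nanoamperes = 1309 × 10⁻³ microamperes = 1.309
  0.005953 milliamperes = 0.005953 × 10³ microamperes = 5.953
  173.1 microamperes → 173.1
  52.22 microamperes → 52.22
  8559 nanoamperes = 8559 × 10⁻³ microamperes = 8.559
Sum: 1.309 + 5.953 + 173.1 + 52.22 + 8.559 = 241.141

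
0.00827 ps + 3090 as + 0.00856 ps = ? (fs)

In fs:
  0.00827 ps = 0.00827 × 10^3 fs = 8.27
  3090 as = 3090 × 10^-3 fs = 3.09
  0.00856 ps = 0.00856 × 10^3 fs = 8.56
Sum: 8.27 + 3.09 + 8.56 = 19.92

19.92 fs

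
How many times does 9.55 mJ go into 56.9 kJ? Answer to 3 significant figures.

(56.9 × 10^3) / (9.55 × 10^-3) = 5.958 × 10^6

5960000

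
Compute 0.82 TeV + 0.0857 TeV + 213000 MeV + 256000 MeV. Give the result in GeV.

In GeV:
  0.82 TeV = 0.82 × 10³ GeV = 820
  0.0857 TeV = 0.0857 × 10³ GeV = 85.7
  213000 MeV = 213000 × 10⁻³ GeV = 213
  256000 MeV = 256000 × 10⁻³ GeV = 256
Sum: 820 + 85.7 + 213 + 256 = 1374.7

1374.7 GeV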